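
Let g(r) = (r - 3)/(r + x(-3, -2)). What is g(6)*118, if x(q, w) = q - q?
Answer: 59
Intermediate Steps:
x(q, w) = 0
g(r) = (-3 + r)/r (g(r) = (r - 3)/(r + 0) = (-3 + r)/r)
g(6)*118 = ((-3 + 6)/6)*118 = ((1/6)*3)*118 = (1/2)*118 = 59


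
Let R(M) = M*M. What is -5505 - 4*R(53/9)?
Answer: -457141/81 ≈ -5643.7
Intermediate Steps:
R(M) = M²
-5505 - 4*R(53/9) = -5505 - 4*(53/9)² = -5505 - 4*2809/81 = -5505 - 11236/81 = -457141/81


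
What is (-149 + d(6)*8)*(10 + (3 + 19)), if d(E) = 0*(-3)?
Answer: -4768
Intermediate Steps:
d(E) = 0
(-149 + d(6)*8)*(10 + (3 + 19)) = (-149 + 0*8)*(10 + (3 + 19)) = (-149 + 0)*(10 + 22) = -149*32 = -4768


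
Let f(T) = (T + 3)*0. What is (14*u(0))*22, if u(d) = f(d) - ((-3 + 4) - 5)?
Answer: 1232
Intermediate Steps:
f(T) = 0 (f(T) = (3 + T)*0 = 0)
u(d) = 4 (u(d) = 0 - ((-3 + 4) - 5) = 0 - (1 - 5) = 0 - 1*(-4) = 0 + 4 = 4)
(14*u(0))*22 = (14*4)*22 = 56*22 = 1232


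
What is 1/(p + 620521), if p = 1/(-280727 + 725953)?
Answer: 445226/276272082747 ≈ 1.6115e-6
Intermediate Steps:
p = 1/445226 ≈ 2.2461e-6
1/(p + 620521) = 1/(1/445226 + 620521) = 1/(276272082747/445226) = 445226/276272082747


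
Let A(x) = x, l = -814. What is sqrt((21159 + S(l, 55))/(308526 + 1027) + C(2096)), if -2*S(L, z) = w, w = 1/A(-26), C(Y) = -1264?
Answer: I*sqrt(4770871585935)/61438 ≈ 35.552*I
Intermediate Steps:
w = -1/26 (w = 1/(-26) = -1/26 ≈ -0.038462)
S(L, z) = 1/52 (S(L, z) = -1/2*(-1/26) = 1/52)
sqrt((21159 + S(l, 55))/(308526 + 1027) + C(2096)) = sqrt((21159 + 1/52)/(308526 + 1027) - 1264) = sqrt((1100269/52)/309553 - 1264) = sqrt((1100269/52)*(1/309553) - 1264) = sqrt(8399/122876 - 1264) = sqrt(-155306865/122876) = I*sqrt(4770871585935)/61438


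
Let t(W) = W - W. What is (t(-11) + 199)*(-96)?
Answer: -19104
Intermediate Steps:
t(W) = 0
(t(-11) + 199)*(-96) = (0 + 199)*(-96) = 199*(-96) = -19104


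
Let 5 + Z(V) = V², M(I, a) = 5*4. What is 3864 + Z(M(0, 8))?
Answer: 4259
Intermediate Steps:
M(I, a) = 20
Z(V) = -5 + V²
3864 + Z(M(0, 8)) = 3864 + (-5 + 20²) = 3864 + (-5 + 400) = 3864 + 395 = 4259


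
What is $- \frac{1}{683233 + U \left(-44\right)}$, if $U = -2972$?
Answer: $- \frac{1}{814001} \approx -1.2285 \cdot 10^{-6}$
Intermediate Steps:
$- \frac{1}{683233 + U \left(-44\right)} = - \frac{1}{683233 - -130768} = - \frac{1}{683233 + 130768} = - \frac{1}{814001}$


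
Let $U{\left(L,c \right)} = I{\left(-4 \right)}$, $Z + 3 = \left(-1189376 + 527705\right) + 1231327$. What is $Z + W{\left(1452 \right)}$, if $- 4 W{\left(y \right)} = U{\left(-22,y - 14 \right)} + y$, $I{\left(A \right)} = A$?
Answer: $569291$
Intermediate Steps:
$Z = 569653$ ($Z = -3 + \left(\left(-1189376 + 527705\right) + 1231327\right) = -3 + \left(-661671 + 1231327\right) = -3 + 569656 = 569653$)
$U{\left(L,c \right)} = -4$
$W{\left(y \right)} = 1 - \frac{y}{4}$ ($W{\left(y \right)} = - \frac{-4 + y}{4} = 1 - \frac{y}{4}$)
$Z + W{\left(1452 \right)} = 569653 + \left(1 - 363\right) = 569653 - 362 = 569291$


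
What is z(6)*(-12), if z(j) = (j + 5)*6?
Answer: -792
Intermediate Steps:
z(j) = 30 + 6*j (z(j) = (5 + j)*6 = 30 + 6*j)
z(6)*(-12) = (30 + 6*6)*(-12) = (30 + 36)*(-12) = 66*(-12) = -792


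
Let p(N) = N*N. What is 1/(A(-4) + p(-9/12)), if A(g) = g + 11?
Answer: 16/121 ≈ 0.13223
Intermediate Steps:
p(N) = N²
A(g) = 11 + g
1/(A(-4) + p(-9/12)) = 1/((11 - 4) + (-9/12)²) = 1/(7 + (-9*1/12)²) = 1/(7 + (-¾)²) = 1/(7 + 9/16) = 1/(121/16) = 16/121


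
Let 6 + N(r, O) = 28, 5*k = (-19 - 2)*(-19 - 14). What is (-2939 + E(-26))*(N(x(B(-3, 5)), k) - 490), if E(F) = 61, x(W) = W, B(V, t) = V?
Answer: 1346904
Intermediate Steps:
k = 693/5 (k = ((-19 - 2)*(-19 - 14))/5 = (-21*(-33))/5 = (1/5)*693 = 693/5 ≈ 138.60)
N(r, O) = 22 (N(r, O) = -6 + 28 = 22)
(-2939 + E(-26))*(N(x(B(-3, 5)), k) - 490) = (-2939 + 61)*(22 - 490) = -2878*(-468) = 1346904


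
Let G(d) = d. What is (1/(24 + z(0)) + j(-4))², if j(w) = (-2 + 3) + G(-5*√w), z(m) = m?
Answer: -56975/576 - 125*I/6 ≈ -98.915 - 20.833*I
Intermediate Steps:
j(w) = 1 - 5*√w (j(w) = (-2 + 3) - 5*√w = 1 - 5*√w)
(1/(24 + z(0)) + j(-4))² = (1/(24 + 0) + (1 - 10*I))² = (1/24 + (1 - 10*I))² = (25/24 - 10*I)²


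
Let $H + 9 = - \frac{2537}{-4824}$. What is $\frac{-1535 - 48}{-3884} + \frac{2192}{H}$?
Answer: $- \frac{41005512415}{158774036} \approx -258.26$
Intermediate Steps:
$H = - \frac{40879}{4824}$ ($H = -9 - \frac{2537}{-4824} = -9 - - \frac{2537}{4824} = -9 + \frac{2537}{4824} = - \frac{40879}{4824} \approx -8.4741$)
$\frac{-1535 - 48}{-3884} + \frac{2192}{H} = \frac{-1535 - 48}{-3884} + \frac{2192}{- \frac{40879}{4824}} = \left(-1535 - 48\right) \left(- \frac{1}{3884}\right) + 2192 \left(- \frac{4824}{40879}\right) = \left(-1583\right) \left(- \frac{1}{3884}\right) - \frac{10574208}{40879} = \frac{1583}{3884} - \frac{10574208}{40879} = - \frac{41005512415}{158774036}$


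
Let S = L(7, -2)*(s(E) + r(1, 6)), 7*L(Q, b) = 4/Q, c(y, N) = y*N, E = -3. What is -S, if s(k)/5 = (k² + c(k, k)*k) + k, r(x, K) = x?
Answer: 416/49 ≈ 8.4898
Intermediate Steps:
c(y, N) = N*y
s(k) = 5*k + 5*k² + 5*k³ (s(k) = 5*((k² + (k*k)*k) + k) = 5*((k² + k²*k) + k) = 5*((k² + k³) + k) = 5*(k + k² + k³) = 5*k + 5*k² + 5*k³)
L(Q, b) = 4/(7*Q) (L(Q, b) = (4/Q)/7 = 4/(7*Q))
S = -416/49 (S = ((4/7)/7)*(5*(-3)*(1 - 3 + (-3)²) + 1) = ((4/7)*(⅐))*(5*(-3)*(1 - 3 + 9) + 1) = 4*(5*(-3)*7 + 1)/49 = 4*(-105 + 1)/49 = (4/49)*(-104) = -416/49 ≈ -8.4898)
-S = -1*(-416/49) = 416/49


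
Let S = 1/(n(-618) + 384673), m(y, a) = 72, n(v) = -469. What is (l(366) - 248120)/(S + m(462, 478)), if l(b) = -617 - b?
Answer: -95706369012/27662689 ≈ -3459.8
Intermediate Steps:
S = 1/384204 (S = 1/(-469 + 384673) = 1/384204 ≈ 2.6028e-6)
(l(366) - 248120)/(S + m(462, 478)) = ((-617 - 1*366) - 248120)/(1/384204 + 72) = ((-617 - 366) - 248120)/(27662689/384204) = (-983 - 248120)*(384204/27662689) = -249103*384204/27662689 = -95706369012/27662689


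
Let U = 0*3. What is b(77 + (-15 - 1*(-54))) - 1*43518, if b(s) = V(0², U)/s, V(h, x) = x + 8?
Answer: -1262020/29 ≈ -43518.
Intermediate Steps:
U = 0
V(h, x) = 8 + x
b(s) = 8/s (b(s) = (8 + 0)/s = 8/s)
b(77 + (-15 - 1*(-54))) - 1*43518 = 8/(77 + (-15 - 1*(-54))) - 1*43518 = 8/(77 + (-15 + 54)) - 43518 = 8/(77 + 39) - 43518 = 8/116 - 43518 = 8*(1/116) - 43518 = 2/29 - 43518 = -1262020/29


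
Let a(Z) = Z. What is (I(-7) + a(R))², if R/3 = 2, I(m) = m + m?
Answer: 64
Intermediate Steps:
I(m) = 2*m
R = 6 (R = 3*2 = 6)
(I(-7) + a(R))² = (2*(-7) + 6)² = (-14 + 6)² = (-8)² = 64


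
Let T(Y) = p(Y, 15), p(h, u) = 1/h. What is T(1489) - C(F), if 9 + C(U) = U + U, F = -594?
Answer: 1782334/1489 ≈ 1197.0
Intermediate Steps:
T(Y) = 1/Y
C(U) = -9 + 2*U (C(U) = -9 + (U + U) = -9 + 2*U)
T(1489) - C(F) = 1/1489 - (-9 + 2*(-594)) = 1/1489 - (-9 - 1188) = 1/1489 - 1*(-1197) = 1/1489 + 1197 = 1782334/1489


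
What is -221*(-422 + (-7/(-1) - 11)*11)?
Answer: 102986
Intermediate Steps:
-221*(-422 + (-7/(-1) - 11)*11) = -221*(-422 + (-7*(-1) - 11)*11) = -221*(-422 + (7 - 11)*11) = -221*(-422 - 4*11) = -221*(-422 - 44) = -221*(-466) = 102986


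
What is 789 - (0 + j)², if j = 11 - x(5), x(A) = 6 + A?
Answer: 789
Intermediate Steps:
j = 0 (j = 11 - (6 + 5) = 11 - 1*11 = 11 - 11 = 0)
789 - (0 + j)² = 789 - (0 + 0)² = 789 - 1*0² = 789 - 1*0 = 789 + 0 = 789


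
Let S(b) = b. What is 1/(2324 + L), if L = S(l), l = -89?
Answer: 1/2235 ≈ 0.00044743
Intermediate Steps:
L = -89
1/(2324 + L) = 1/(2324 - 89) = 1/2235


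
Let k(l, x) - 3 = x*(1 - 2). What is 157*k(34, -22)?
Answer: 3925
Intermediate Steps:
k(l, x) = 3 - x (k(l, x) = 3 + x*(1 - 2) = 3 + x*(-1) = 3 - x)
157*k(34, -22) = 157*(3 - 1*(-22)) = 157*(3 + 22) = 157*25 = 3925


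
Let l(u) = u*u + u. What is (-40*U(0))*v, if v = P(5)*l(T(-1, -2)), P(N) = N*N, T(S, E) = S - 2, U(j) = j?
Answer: 0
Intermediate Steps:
T(S, E) = -2 + S
P(N) = N**2
l(u) = u + u**2 (l(u) = u**2 + u = u + u**2)
v = 150 (v = 5**2*((-2 - 1)*(1 + (-2 - 1))) = 25*(-3*(1 - 3)) = 25*(-3*(-2)) = 25*6 = 150)
(-40*U(0))*v = -40*0*150 = 0*150 = 0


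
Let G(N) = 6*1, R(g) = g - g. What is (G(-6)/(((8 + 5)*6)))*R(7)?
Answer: 0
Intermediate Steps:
R(g) = 0
G(N) = 6
(G(-6)/(((8 + 5)*6)))*R(7) = (6/((8 + 5)*6))*0 = (6/(13*6))*0 = (6/78)*0 = ((1/78)*6)*0 = (1/13)*0 = 0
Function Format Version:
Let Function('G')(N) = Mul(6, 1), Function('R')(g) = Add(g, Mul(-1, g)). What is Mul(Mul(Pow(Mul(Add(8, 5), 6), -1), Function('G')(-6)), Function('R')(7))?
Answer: 0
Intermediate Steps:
Function('R')(g) = 0
Function('G')(N) = 6
Mul(Mul(Pow(Mul(Add(8, 5), 6), -1), Function('G')(-6)), Function('R')(7)) = Mul(Mul(Pow(Mul(Add(8, 5), 6), -1), 6), 0) = Mul(Mul(Pow(Mul(13, 6), -1), 6), 0) = Mul(Mul(Pow(78, -1), 6), 0) = Mul(Mul(Rational(1, 78), 6), 0) = Mul(Rational(1, 13), 0) = 0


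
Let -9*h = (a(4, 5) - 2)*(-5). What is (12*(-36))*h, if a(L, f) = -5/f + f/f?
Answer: 480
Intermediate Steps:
a(L, f) = 1 - 5/f (a(L, f) = -5/f + 1 = 1 - 5/f)
h = -10/9 (h = -((-5 + 5)/5 - 2)*(-5)/9 = -((⅕)*0 - 2)*(-5)/9 = -(0 - 2)*(-5)/9 = -(-2)*(-5)/9 = -⅑*10 = -10/9 ≈ -1.1111)
(12*(-36))*h = (12*(-36))*(-10/9) = -432*(-10/9) = 480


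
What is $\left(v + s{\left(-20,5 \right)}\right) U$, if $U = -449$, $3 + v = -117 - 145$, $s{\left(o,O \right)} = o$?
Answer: $127965$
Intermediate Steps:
$v = -265$ ($v = -3 - 262 = -265$)
$\left(v + s{\left(-20,5 \right)}\right) U = \left(-265 - 20\right) \left(-449\right) = \left(-285\right) \left(-449\right) = 127965$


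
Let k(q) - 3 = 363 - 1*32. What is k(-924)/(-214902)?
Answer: -167/107451 ≈ -0.0015542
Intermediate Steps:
k(q) = 334 (k(q) = 3 + (363 - 1*32) = 3 + (363 - 32) = 3 + 331 = 334)
k(-924)/(-214902) = 334/(-214902) = 334*(-1/214902) = -167/107451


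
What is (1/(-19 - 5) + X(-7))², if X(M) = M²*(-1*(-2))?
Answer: 5527201/576 ≈ 9595.8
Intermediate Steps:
X(M) = 2*M² (X(M) = M²*2 = 2*M²)
(1/(-19 - 5) + X(-7))² = (1/(-19 - 5) + 2*(-7)²)² = (1/(-24) + 2*49)² = (-1/24 + 98)² = (2351/24)² = 5527201/576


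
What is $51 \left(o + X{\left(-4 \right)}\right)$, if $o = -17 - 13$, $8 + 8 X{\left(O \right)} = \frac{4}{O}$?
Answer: $- \frac{12699}{8} \approx -1587.4$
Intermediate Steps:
$X{\left(O \right)} = -1 + \frac{1}{2 O}$ ($X{\left(O \right)} = -1 + \frac{4 \frac{1}{O}}{8} = -1 + \frac{1}{2 O}$)
$o = -30$ ($o = -17 - 13 = -30$)
$51 \left(o + X{\left(-4 \right)}\right) = 51 \left(-30 + \frac{\frac{1}{2} - -4}{-4}\right) = 51 \left(-30 - \frac{\frac{1}{2} + 4}{4}\right) = 51 \left(-30 - \frac{9}{8}\right) = 51 \left(- \frac{249}{8}\right) = - \frac{12699}{8}$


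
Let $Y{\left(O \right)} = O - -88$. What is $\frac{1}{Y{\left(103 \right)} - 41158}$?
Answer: $- \frac{1}{40967} \approx -2.441 \cdot 10^{-5}$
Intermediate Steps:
$Y{\left(O \right)} = 88 + O$ ($Y{\left(O \right)} = O + 88 = 88 + O$)
$\frac{1}{Y{\left(103 \right)} - 41158} = \frac{1}{\left(88 + 103\right) - 41158} = \frac{1}{191 - 41158} = \frac{1}{-40967} = - \frac{1}{40967}$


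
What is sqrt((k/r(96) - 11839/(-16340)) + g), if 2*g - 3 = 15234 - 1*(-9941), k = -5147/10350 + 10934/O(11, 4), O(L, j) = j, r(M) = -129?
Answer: sqrt(35947573707977763)/1691190 ≈ 112.11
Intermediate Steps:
k = 14143289/5175 (k = -5147/10350 + 10934/4 = -5147*1/10350 + 10934*(1/4) = -5147/10350 + 5467/2 = 14143289/5175 ≈ 2733.0)
g = 12589 (g = 3/2 + (15234 - 1*(-9941))/2 = 3/2 + (15234 + 9941)/2 = 3/2 + (1/2)*25175 = 3/2 + 25175/2 = 12589)
sqrt((k/r(96) - 11839/(-16340)) + g) = sqrt(((14143289/5175)/(-129) - 11839/(-16340)) + 12589) = sqrt(((14143289/5175)*(-1/129) - 11839*(-1/16340)) + 12589) = sqrt((-14143289/667575 + 11839/16340) + 12589) = sqrt(-1038129869/50735700 + 12589) = sqrt(637673597431/50735700) = sqrt(35947573707977763)/1691190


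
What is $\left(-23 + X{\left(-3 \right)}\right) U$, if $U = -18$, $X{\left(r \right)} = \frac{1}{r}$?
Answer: $420$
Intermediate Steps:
$\left(-23 + X{\left(-3 \right)}\right) U = \left(-23 + \frac{1}{-3}\right) \left(-18\right) = \left(-23 - \frac{1}{3}\right) \left(-18\right) = \left(- \frac{70}{3}\right) \left(-18\right) = 420$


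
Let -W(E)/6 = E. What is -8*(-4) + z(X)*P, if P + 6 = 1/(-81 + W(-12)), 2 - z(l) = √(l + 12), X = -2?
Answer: 178/9 + 55*√10/9 ≈ 39.103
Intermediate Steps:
W(E) = -6*E
z(l) = 2 - √(12 + l) (z(l) = 2 - √(l + 12) = 2 - √(12 + l))
P = -55/9 (P = -6 + 1/(-81 - 6*(-12)) = -6 + 1/(-81 + 72) = -6 + 1/(-9) = -6 - ⅑ = -55/9 ≈ -6.1111)
-8*(-4) + z(X)*P = -8*(-4) + (2 - √(12 - 2))*(-55/9) = 32 + (2 - √10)*(-55/9) = 32 + (-110/9 + 55*√10/9) = 178/9 + 55*√10/9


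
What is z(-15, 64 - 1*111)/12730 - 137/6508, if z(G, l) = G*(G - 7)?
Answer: 40363/8284684 ≈ 0.0048720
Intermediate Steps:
z(G, l) = G*(-7 + G)
z(-15, 64 - 1*111)/12730 - 137/6508 = -15*(-7 - 15)/12730 - 137/6508 = -15*(-22)*(1/12730) - 137*1/6508 = 330*(1/12730) - 137/6508 = 33/1273 - 137/6508 = 40363/8284684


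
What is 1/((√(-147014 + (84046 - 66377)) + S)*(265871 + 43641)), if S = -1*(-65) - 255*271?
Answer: -1726/36883391682221 - I*√129345/1475335667288840 ≈ -4.6796e-11 - 2.4377e-13*I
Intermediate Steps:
S = -69040 (S = 65 - 69105 = -69040)
1/((√(-147014 + (84046 - 66377)) + S)*(265871 + 43641)) = 1/((√(-147014 + (84046 - 66377)) - 69040)*(265871 + 43641)) = 1/((√(-147014 + 17669) - 69040)*309512) = 1/((√(-129345) - 69040)*309512) = 1/((I*√129345 - 69040)*309512) = 1/((-69040 + I*√129345)*309512) = 1/(-21368708480 + 309512*I*√129345)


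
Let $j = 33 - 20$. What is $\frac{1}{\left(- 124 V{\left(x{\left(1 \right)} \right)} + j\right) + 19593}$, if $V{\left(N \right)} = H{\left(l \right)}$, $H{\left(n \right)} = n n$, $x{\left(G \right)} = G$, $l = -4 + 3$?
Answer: $\frac{1}{19482} \approx 5.1329 \cdot 10^{-5}$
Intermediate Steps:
$j = 13$
$l = -1$
$H{\left(n \right)} = n^{2}$
$V{\left(N \right)} = 1$ ($V{\left(N \right)} = \left(-1\right)^{2} = 1$)
$\frac{1}{\left(- 124 V{\left(x{\left(1 \right)} \right)} + j\right) + 19593} = \frac{1}{\left(\left(-124\right) 1 + 13\right) + 19593} = \frac{1}{\left(-124 + 13\right) + 19593} = \frac{1}{-111 + 19593} = \frac{1}{19482}$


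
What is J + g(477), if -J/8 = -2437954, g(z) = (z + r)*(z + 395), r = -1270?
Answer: 18812136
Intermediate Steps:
g(z) = (-1270 + z)*(395 + z) (g(z) = (z - 1270)*(z + 395) = (-1270 + z)*(395 + z))
J = 19503632 (J = -8*(-2437954) = 19503632)
J + g(477) = 19503632 + (-501650 + 477**2 - 875*477) = 19503632 + (-501650 + 227529 - 417375) = 19503632 - 691496 = 18812136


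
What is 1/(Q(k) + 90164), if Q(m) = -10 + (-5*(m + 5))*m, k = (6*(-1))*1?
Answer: 1/90124 ≈ 1.1096e-5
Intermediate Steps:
k = -6 (k = -6*1 = -6)
Q(m) = -10 + m*(-25 - 5*m) (Q(m) = -10 + (-5*(5 + m))*m = -10 + (-25 - 5*m)*m = -10 + m*(-25 - 5*m))
1/(Q(k) + 90164) = 1/((-10 - 25*(-6) - 5*(-6)²) + 90164) = 1/((-10 + 150 - 5*36) + 90164) = 1/((-10 + 150 - 180) + 90164) = 1/(-40 + 90164) = 1/90124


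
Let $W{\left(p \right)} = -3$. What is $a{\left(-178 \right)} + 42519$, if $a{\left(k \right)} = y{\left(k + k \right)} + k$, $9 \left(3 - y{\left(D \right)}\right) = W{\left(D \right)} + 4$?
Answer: $\frac{381095}{9} \approx 42344.0$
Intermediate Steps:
$y{\left(D \right)} = \frac{26}{9}$ ($y{\left(D \right)} = 3 - \frac{-3 + 4}{9} = 3 - \frac{1}{9} = \frac{26}{9}$)
$a{\left(k \right)} = \frac{26}{9} + k$
$a{\left(-178 \right)} + 42519 = \left(\frac{26}{9} - 178\right) + 42519 = - \frac{1576}{9} + 42519 = \frac{381095}{9}$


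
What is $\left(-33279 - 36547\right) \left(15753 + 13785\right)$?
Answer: $-2062520388$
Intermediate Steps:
$\left(-33279 - 36547\right) \left(15753 + 13785\right) = \left(-69826\right) 29538 = -2062520388$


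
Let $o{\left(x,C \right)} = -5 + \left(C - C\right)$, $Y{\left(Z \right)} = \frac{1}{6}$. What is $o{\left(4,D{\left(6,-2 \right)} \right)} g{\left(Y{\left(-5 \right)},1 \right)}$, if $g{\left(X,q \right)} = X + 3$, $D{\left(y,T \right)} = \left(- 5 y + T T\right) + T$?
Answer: $- \frac{95}{6} \approx -15.833$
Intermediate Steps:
$Y{\left(Z \right)} = \frac{1}{6}$
$D{\left(y,T \right)} = T + T^{2} - 5 y$ ($D{\left(y,T \right)} = \left(- 5 y + T^{2}\right) + T = \left(T^{2} - 5 y\right) + T = T + T^{2} - 5 y$)
$g{\left(X,q \right)} = 3 + X$
$o{\left(x,C \right)} = -5$ ($o{\left(x,C \right)} = -5 + 0 = -5$)
$o{\left(4,D{\left(6,-2 \right)} \right)} g{\left(Y{\left(-5 \right)},1 \right)} = - 5 \left(3 + \frac{1}{6}\right) = \left(-5\right) \frac{19}{6} = - \frac{95}{6}$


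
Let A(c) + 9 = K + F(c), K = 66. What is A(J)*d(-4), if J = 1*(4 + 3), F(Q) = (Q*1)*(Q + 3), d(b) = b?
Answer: -508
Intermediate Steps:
F(Q) = Q*(3 + Q)
J = 7 (J = 1*7 = 7)
A(c) = 57 + c*(3 + c) (A(c) = -9 + (66 + c*(3 + c)) = 57 + c*(3 + c))
A(J)*d(-4) = (57 + 7*(3 + 7))*(-4) = (57 + 7*10)*(-4) = (57 + 70)*(-4) = 127*(-4) = -508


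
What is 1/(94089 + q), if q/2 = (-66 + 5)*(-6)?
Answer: 1/94821 ≈ 1.0546e-5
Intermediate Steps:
q = 732 (q = 2*((-66 + 5)*(-6)) = 2*(-61*(-6)) = 2*366 = 732)
1/(94089 + q) = 1/(94089 + 732) = 1/94821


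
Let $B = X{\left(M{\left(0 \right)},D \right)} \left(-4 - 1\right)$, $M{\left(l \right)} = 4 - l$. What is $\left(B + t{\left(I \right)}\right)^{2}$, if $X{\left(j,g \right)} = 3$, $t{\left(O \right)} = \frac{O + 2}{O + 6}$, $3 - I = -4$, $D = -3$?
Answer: $\frac{34596}{169} \approx 204.71$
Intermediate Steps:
$I = 7$ ($I = 3 - -4 = 3 + 4 = 7$)
$t{\left(O \right)} = \frac{2 + O}{6 + O}$
$B = -15$ ($B = 3 \left(-4 - 1\right) = 3 \left(-5\right) = -15$)
$\left(B + t{\left(I \right)}\right)^{2} = \left(-15 + \frac{2 + 7}{6 + 7}\right)^{2} = \left(-15 + \frac{1}{13} \cdot 9\right)^{2} = \left(-15 + \frac{9}{13}\right)^{2} = \left(- \frac{186}{13}\right)^{2} = \frac{34596}{169}$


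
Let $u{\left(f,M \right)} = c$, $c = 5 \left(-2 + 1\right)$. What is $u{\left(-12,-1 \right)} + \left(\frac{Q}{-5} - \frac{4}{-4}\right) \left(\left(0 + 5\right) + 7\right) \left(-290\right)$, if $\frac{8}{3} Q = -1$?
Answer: $-3746$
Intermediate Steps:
$Q = - \frac{3}{8}$ ($Q = \frac{3}{8} \left(-1\right) = - \frac{3}{8} \approx -0.375$)
$c = -5$ ($c = 5 \left(-1\right) = -5$)
$u{\left(f,M \right)} = -5$
$u{\left(-12,-1 \right)} + \left(\frac{Q}{-5} - \frac{4}{-4}\right) \left(\left(0 + 5\right) + 7\right) \left(-290\right) = -5 + \left(- \frac{3}{8 \left(-5\right)} - \frac{4}{-4}\right) \left(\left(0 + 5\right) + 7\right) \left(-290\right) = -5 + \left(\left(- \frac{3}{8}\right) \left(- \frac{1}{5}\right) - -1\right) \left(5 + 7\right) \left(-290\right) = -5 + \left(\frac{3}{40} + 1\right) 12 \left(-290\right) = -5 + \frac{43}{40} \cdot 12 \left(-290\right) = -5 + \frac{129}{10} \left(-290\right) = -5 - 3741 = -3746$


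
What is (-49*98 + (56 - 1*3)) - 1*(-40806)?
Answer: 36057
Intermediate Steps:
(-49*98 + (56 - 1*3)) - 1*(-40806) = (-4802 + (56 - 3)) + 40806 = (-4802 + 53) + 40806 = -4749 + 40806 = 36057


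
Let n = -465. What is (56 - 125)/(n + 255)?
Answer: 23/70 ≈ 0.32857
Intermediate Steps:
(56 - 125)/(n + 255) = (56 - 125)/(-465 + 255) = -69/(-210) = -69*(-1/210) = 23/70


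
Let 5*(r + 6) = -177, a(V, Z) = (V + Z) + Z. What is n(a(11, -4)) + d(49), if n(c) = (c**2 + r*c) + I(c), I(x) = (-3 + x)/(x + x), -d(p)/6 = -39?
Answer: 594/5 ≈ 118.80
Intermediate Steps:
d(p) = 234 (d(p) = -6*(-39) = 234)
I(x) = (-3 + x)/(2*x) (I(x) = (-3 + x)/((2*x)) = (-3 + x)*(1/(2*x)) = (-3 + x)/(2*x))
a(V, Z) = V + 2*Z
r = -207/5 (r = -6 + (1/5)*(-177) = -6 - 177/5 = -207/5 ≈ -41.400)
n(c) = c**2 - 207*c/5 + (-3 + c)/(2*c) (n(c) = (c**2 - 207*c/5) + (-3 + c)/(2*c) = c**2 - 207*c/5 + (-3 + c)/(2*c))
n(a(11, -4)) + d(49) = (1/2 + (11 + 2*(-4))**2 - 207*(11 + 2*(-4))/5 - 3/(2*(11 + 2*(-4)))) + 234 = (1/2 + (11 - 8)**2 - 207*(11 - 8)/5 - 3/(2*(11 - 8))) + 234 = (1/2 + 3**2 - 207/5*3 - 3/2/3) + 234 = (1/2 + 9 - 621/5 - 3/2*1/3) + 234 = (1/2 + 9 - 621/5 - 1/2) + 234 = -576/5 + 234 = 594/5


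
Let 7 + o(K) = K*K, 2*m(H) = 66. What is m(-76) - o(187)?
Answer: -34929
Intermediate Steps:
m(H) = 33 (m(H) = (1/2)*66 = 33)
o(K) = -7 + K**2 (o(K) = -7 + K*K = -7 + K**2)
m(-76) - o(187) = 33 - (-7 + 187**2) = 33 - (-7 + 34969) = 33 - 1*34962 = 33 - 34962 = -34929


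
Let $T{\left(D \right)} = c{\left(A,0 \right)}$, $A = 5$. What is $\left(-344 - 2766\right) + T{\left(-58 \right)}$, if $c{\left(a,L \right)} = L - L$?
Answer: $-3110$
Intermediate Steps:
$c{\left(a,L \right)} = 0$
$T{\left(D \right)} = 0$
$\left(-344 - 2766\right) + T{\left(-58 \right)} = \left(-344 - 2766\right) + 0 = -3110 + 0 = -3110$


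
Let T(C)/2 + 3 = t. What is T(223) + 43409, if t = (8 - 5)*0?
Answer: 43403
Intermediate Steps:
t = 0 (t = 3*0 = 0)
T(C) = -6 (T(C) = -6 + 2*0 = -6 + 0 = -6)
T(223) + 43409 = -6 + 43409 = 43403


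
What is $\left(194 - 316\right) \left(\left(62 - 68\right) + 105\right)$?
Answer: $-12078$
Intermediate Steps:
$\left(194 - 316\right) \left(\left(62 - 68\right) + 105\right) = - 122 \left(\left(62 - 68\right) + 105\right) = - 122 \left(-6 + 105\right) = \left(-122\right) 99 = -12078$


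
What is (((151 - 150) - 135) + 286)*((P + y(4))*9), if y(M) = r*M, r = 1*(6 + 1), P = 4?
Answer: 43776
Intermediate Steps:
r = 7 (r = 1*7 = 7)
y(M) = 7*M
(((151 - 150) - 135) + 286)*((P + y(4))*9) = (((151 - 150) - 135) + 286)*((4 + 7*4)*9) = ((1 - 135) + 286)*((4 + 28)*9) = (-134 + 286)*(32*9) = 152*288 = 43776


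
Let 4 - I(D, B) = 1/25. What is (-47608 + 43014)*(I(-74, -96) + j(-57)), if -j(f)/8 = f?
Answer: -52826406/25 ≈ -2.1131e+6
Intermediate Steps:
I(D, B) = 99/25 (I(D, B) = 4 - 1/25 = 99/25)
j(f) = -8*f
(-47608 + 43014)*(I(-74, -96) + j(-57)) = (-47608 + 43014)*(99/25 - 8*(-57)) = -4594*(99/25 + 456) = -4594*11499/25 = -52826406/25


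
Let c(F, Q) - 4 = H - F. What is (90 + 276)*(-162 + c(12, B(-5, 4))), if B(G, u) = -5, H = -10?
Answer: -65880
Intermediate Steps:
c(F, Q) = -6 - F (c(F, Q) = 4 + (-10 - F) = -6 - F)
(90 + 276)*(-162 + c(12, B(-5, 4))) = (90 + 276)*(-162 + (-6 - 1*12)) = 366*(-162 + (-6 - 12)) = 366*(-162 - 18) = 366*(-180) = -65880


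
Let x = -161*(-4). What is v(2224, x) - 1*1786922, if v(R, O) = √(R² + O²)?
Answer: -1786922 + 4*√335057 ≈ -1.7846e+6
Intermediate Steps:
x = 644
v(R, O) = √(O² + R²)
v(2224, x) - 1*1786922 = √(644² + 2224²) - 1*1786922 = √(414736 + 4946176) - 1786922 = √5360912 - 1786922 = 4*√335057 - 1786922 = -1786922 + 4*√335057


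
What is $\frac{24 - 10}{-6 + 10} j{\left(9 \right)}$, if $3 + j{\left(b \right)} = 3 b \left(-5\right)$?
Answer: $-483$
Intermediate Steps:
$j{\left(b \right)} = -3 - 15 b$ ($j{\left(b \right)} = -3 + 3 b \left(-5\right) = -3 - 15 b$)
$\frac{24 - 10}{-6 + 10} j{\left(9 \right)} = \frac{24 - 10}{-6 + 10} \left(-3 - 135\right) = \frac{14}{4} \left(-3 - 135\right) = 14 \cdot \frac{1}{4} \left(-138\right) = \frac{7}{2} \left(-138\right) = -483$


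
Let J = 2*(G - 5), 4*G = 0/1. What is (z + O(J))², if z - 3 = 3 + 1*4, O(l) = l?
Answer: 0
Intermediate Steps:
G = 0 (G = (0/1)/4 = (0*1)/4 = (¼)*0 = 0)
J = -10 (J = 2*(0 - 5) = 2*(-5) = -10)
z = 10 (z = 3 + (3 + 1*4) = 3 + (3 + 4) = 3 + 7 = 10)
(z + O(J))² = (10 - 10)² = 0² = 0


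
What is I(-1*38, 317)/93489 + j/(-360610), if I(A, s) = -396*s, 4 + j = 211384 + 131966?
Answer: -1172229829/510804065 ≈ -2.2949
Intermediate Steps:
j = 343346 (j = -4 + (211384 + 131966) = -4 + 343350 = 343346)
I(-1*38, 317)/93489 + j/(-360610) = -396*317/93489 + 343346/(-360610) = -125532*1/93489 + 343346*(-1/360610) = -3804/2833 - 171673/180305 = -1172229829/510804065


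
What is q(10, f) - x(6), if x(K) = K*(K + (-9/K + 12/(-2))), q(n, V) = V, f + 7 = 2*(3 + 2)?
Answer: 12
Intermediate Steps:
f = 3 (f = -7 + 2*(3 + 2) = -7 + 2*5 = -7 + 10 = 3)
x(K) = K*(-6 + K - 9/K) (x(K) = K*(K + (-9/K + 12*(-1/2))) = K*(K + (-9/K - 6)) = K*(K + (-6 - 9/K)) = K*(-6 + K - 9/K))
q(10, f) - x(6) = 3 - (-9 + 6**2 - 6*6) = 3 - (-9 + 36 - 36) = 3 - 1*(-9) = 3 + 9 = 12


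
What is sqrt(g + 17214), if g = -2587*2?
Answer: 2*sqrt(3010) ≈ 109.73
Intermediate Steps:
g = -5174
sqrt(g + 17214) = sqrt(-5174 + 17214) = sqrt(12040) = 2*sqrt(3010)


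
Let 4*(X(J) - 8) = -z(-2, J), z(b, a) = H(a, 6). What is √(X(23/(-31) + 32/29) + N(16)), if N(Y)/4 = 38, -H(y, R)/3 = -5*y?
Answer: √512866015/1798 ≈ 12.595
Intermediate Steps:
H(y, R) = 15*y (H(y, R) = -(-15)*y = 15*y)
z(b, a) = 15*a
N(Y) = 152 (N(Y) = 4*38 = 152)
X(J) = 8 - 15*J/4 (X(J) = 8 + (-15*J)/4 = 8 - 15*J/4)
√(X(23/(-31) + 32/29) + N(16)) = √((8 - 15*(23/(-31) + 32/29)/4) + 152) = √((8 - 15*(23*(-1/31) + 32*(1/29))/4) + 152) = √((8 - 15*(-23/31 + 32/29)/4) + 152) = √((8 - 15/4*325/899) + 152) = √((8 - 4875/3596) + 152) = √(23893/3596 + 152) = √(570485/3596) = √512866015/1798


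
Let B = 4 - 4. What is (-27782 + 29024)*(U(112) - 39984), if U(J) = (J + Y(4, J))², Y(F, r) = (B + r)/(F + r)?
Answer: -28434805056/841 ≈ -3.3811e+7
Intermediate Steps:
B = 0
Y(F, r) = r/(F + r) (Y(F, r) = (0 + r)/(F + r) = r/(F + r))
U(J) = (J + J/(4 + J))²
(-27782 + 29024)*(U(112) - 39984) = (-27782 + 29024)*(112²*(5 + 112)²/(4 + 112)² - 39984) = 1242*(12544*117²/116² - 39984) = 1242*(12544*(1/13456)*13689 - 39984) = 1242*(10732176/841 - 39984) = 1242*(-22894368/841) = -28434805056/841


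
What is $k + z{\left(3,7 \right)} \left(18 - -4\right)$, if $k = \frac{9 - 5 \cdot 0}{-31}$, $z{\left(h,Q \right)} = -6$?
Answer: $- \frac{4101}{31} \approx -132.29$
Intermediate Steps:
$k = - \frac{9}{31}$ ($k = \left(9 - 0\right) \left(- \frac{1}{31}\right) = \left(9 + 0\right) \left(- \frac{1}{31}\right) = 9 \left(- \frac{1}{31}\right) = - \frac{9}{31} \approx -0.29032$)
$k + z{\left(3,7 \right)} \left(18 - -4\right) = - \frac{9}{31} - 6 \left(18 - -4\right) = - \frac{9}{31} - 6 \left(18 + 4\right) = - \frac{9}{31} - 132 = - \frac{4101}{31}$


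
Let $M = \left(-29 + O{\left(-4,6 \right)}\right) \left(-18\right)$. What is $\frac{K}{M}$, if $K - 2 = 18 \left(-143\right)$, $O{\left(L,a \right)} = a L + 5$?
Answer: $- \frac{643}{216} \approx -2.9769$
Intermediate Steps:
$O{\left(L,a \right)} = 5 + L a$ ($O{\left(L,a \right)} = L a + 5 = 5 + L a$)
$K = -2572$ ($K = 2 + 18 \left(-143\right) = 2 - 2574 = -2572$)
$M = 864$ ($M = \left(-29 + \left(5 - 24\right)\right) \left(-18\right) = \left(-29 - 19\right) \left(-18\right) = \left(-48\right) \left(-18\right) = 864$)
$\frac{K}{M} = - \frac{2572}{864} = \left(-2572\right) \frac{1}{864} = - \frac{643}{216}$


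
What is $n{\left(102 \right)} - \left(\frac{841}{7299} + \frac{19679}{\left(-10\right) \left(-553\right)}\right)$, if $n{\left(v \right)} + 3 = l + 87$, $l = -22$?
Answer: $\frac{2354247389}{40363470} \approx 58.326$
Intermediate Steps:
$n{\left(v \right)} = 62$ ($n{\left(v \right)} = -3 + \left(-22 + 87\right) = -3 + 65 = 62$)
$n{\left(102 \right)} - \left(\frac{841}{7299} + \frac{19679}{\left(-10\right) \left(-553\right)}\right) = 62 - \left(\frac{841}{7299} + \frac{19679}{\left(-10\right) \left(-553\right)}\right) = 62 - \left(841 \cdot \frac{1}{7299} + \frac{19679}{5530}\right) = 62 - \left(\frac{841}{7299} + 19679 \cdot \frac{1}{5530}\right) = 62 - \left(\frac{841}{7299} + \frac{19679}{5530}\right) = 62 - \frac{148287751}{40363470} = \frac{2354247389}{40363470}$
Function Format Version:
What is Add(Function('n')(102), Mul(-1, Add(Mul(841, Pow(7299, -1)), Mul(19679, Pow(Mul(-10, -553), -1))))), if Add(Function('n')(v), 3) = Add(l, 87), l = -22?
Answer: Rational(2354247389, 40363470) ≈ 58.326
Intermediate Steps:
Function('n')(v) = 62 (Function('n')(v) = Add(-3, Add(-22, 87)) = Add(-3, 65) = 62)
Add(Function('n')(102), Mul(-1, Add(Mul(841, Pow(7299, -1)), Mul(19679, Pow(Mul(-10, -553), -1))))) = Add(62, Mul(-1, Add(Mul(841, Pow(7299, -1)), Mul(19679, Pow(Mul(-10, -553), -1))))) = Add(62, Mul(-1, Add(Mul(841, Rational(1, 7299)), Mul(19679, Pow(5530, -1))))) = Add(62, Mul(-1, Add(Rational(841, 7299), Mul(19679, Rational(1, 5530))))) = Add(62, Mul(-1, Add(Rational(841, 7299), Rational(19679, 5530)))) = Add(62, Mul(-1, Rational(148287751, 40363470))) = Add(62, Rational(-148287751, 40363470)) = Rational(2354247389, 40363470)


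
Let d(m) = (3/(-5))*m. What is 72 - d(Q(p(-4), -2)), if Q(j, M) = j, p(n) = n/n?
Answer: 363/5 ≈ 72.600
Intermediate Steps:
p(n) = 1
d(m) = -3*m/5 (d(m) = (3*(-⅕))*m = -3*m/5)
72 - d(Q(p(-4), -2)) = 72 - (-3)/5 = 72 - 1*(-⅗) = 72 + ⅗ = 363/5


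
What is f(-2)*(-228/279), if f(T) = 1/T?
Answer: 38/93 ≈ 0.40860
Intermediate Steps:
f(-2)*(-228/279) = (-228/279)/(-2) = -(-114)/279 = -½*(-76/93) = 38/93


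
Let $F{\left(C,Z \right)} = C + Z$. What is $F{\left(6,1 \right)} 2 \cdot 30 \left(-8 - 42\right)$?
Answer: $-21000$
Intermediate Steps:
$F{\left(6,1 \right)} 2 \cdot 30 \left(-8 - 42\right) = \left(6 + 1\right) 2 \cdot 30 \left(-8 - 42\right) = 7 \cdot 2 \cdot 30 \left(-50\right) = 14 \cdot 30 \left(-50\right) = 420 \left(-50\right) = -21000$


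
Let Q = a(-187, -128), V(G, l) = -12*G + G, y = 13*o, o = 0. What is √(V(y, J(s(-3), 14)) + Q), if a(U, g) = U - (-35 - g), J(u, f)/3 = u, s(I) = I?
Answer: 2*I*√70 ≈ 16.733*I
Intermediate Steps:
J(u, f) = 3*u
a(U, g) = 35 + U + g (a(U, g) = U + (35 + g) = 35 + U + g)
y = 0 (y = 13*0 = 0)
V(G, l) = -11*G
Q = -280 (Q = 35 - 187 - 128 = -280)
√(V(y, J(s(-3), 14)) + Q) = √(-11*0 - 280) = √(0 - 280) = √(-280) = 2*I*√70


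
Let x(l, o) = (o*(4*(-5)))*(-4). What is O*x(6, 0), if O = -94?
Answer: 0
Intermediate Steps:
x(l, o) = 80*o (x(l, o) = (o*(-20))*(-4) = -20*o*(-4) = 80*o)
O*x(6, 0) = -7520*0 = -94*0 = 0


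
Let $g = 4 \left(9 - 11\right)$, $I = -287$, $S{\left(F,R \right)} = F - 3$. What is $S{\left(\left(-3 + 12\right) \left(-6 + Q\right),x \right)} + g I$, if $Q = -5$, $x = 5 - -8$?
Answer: $2194$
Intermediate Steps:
$x = 13$ ($x = 5 + 8 = 13$)
$S{\left(F,R \right)} = -3 + F$ ($S{\left(F,R \right)} = F - 3 = -3 + F$)
$g = -8$ ($g = 4 \left(-2\right) = -8$)
$S{\left(\left(-3 + 12\right) \left(-6 + Q\right),x \right)} + g I = \left(-3 + \left(-3 + 12\right) \left(-6 - 5\right)\right) - -2296 = \left(-3 + 9 \left(-11\right)\right) + 2296 = \left(-3 - 99\right) + 2296 = -102 + 2296 = 2194$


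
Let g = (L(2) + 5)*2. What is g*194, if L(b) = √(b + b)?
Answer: 2716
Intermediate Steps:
L(b) = √2*√b (L(b) = √(2*b) = √2*√b)
g = 14 (g = (√2*√2 + 5)*2 = (2 + 5)*2 = 7*2 = 14)
g*194 = 14*194 = 2716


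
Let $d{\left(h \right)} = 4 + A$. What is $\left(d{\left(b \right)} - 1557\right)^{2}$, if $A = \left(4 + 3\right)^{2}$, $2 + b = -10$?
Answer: $2262016$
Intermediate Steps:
$b = -12$ ($b = -2 - 10 = -12$)
$A = 49$ ($A = 7^{2} = 49$)
$d{\left(h \right)} = 53$ ($d{\left(h \right)} = 4 + 49 = 53$)
$\left(d{\left(b \right)} - 1557\right)^{2} = \left(53 - 1557\right)^{2} = \left(-1504\right)^{2} = 2262016$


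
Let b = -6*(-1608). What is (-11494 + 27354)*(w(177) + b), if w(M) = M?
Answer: 155824500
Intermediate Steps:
b = 9648
(-11494 + 27354)*(w(177) + b) = (-11494 + 27354)*(177 + 9648) = 15860*9825 = 155824500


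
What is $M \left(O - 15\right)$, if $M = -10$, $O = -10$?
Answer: $250$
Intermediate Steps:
$M \left(O - 15\right) = - 10 \left(-10 - 15\right) = \left(-10\right) \left(-25\right) = 250$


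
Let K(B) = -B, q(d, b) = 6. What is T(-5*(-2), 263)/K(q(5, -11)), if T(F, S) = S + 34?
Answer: -99/2 ≈ -49.500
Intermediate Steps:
T(F, S) = 34 + S
T(-5*(-2), 263)/K(q(5, -11)) = (34 + 263)/((-1*6)) = 297/(-6) = 297*(-1/6) = -99/2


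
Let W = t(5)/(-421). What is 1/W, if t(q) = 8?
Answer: -421/8 ≈ -52.625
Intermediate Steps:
W = -8/421 (W = 8/(-421) = 8*(-1/421) = -8/421 ≈ -0.019002)
1/W = 1/(-8/421) = -421/8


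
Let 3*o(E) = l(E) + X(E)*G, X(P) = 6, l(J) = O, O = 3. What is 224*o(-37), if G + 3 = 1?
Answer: -672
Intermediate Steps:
G = -2 (G = -3 + 1 = -2)
l(J) = 3
o(E) = -3 (o(E) = (3 + 6*(-2))/3 = (3 - 12)/3 = (1/3)*(-9) = -3)
224*o(-37) = 224*(-3) = -672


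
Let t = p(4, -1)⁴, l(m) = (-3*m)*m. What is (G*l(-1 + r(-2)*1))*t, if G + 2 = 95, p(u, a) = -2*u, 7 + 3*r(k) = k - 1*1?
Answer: -21458944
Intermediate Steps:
r(k) = -8/3 + k/3 (r(k) = -7/3 + (k - 1*1)/3 = -7/3 + (k - 1)/3 = -7/3 + (-1 + k)/3 = -7/3 + (-⅓ + k/3) = -8/3 + k/3)
l(m) = -3*m²
G = 93 (G = -2 + 95 = 93)
t = 4096 (t = (-2*4)⁴ = (-8)⁴ = 4096)
(G*l(-1 + r(-2)*1))*t = (93*(-3*(-1 + (-8/3 + (⅓)*(-2))*1)²))*4096 = (93*(-3*(-1 + (-8/3 - ⅔)*1)²))*4096 = (93*(-3*(-1 - 10/3*1)²))*4096 = (93*(-3*(-1 - 10/3)²))*4096 = (93*(-3*(-13/3)²))*4096 = (93*(-3*169/9))*4096 = (93*(-169/3))*4096 = -5239*4096 = -21458944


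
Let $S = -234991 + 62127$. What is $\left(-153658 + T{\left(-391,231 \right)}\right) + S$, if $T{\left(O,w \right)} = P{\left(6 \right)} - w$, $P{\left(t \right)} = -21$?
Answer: $-326774$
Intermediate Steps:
$T{\left(O,w \right)} = -21 - w$
$S = -172864$
$\left(-153658 + T{\left(-391,231 \right)}\right) + S = \left(-153658 - 252\right) - 172864 = -153910 - 172864 = -326774$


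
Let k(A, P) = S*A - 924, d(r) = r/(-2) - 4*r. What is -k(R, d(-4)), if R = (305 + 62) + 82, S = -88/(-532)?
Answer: 113014/133 ≈ 849.73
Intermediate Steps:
d(r) = -9*r/2 (d(r) = r*(-1/2) - 4*r = -r/2 - 4*r = -9*r/2)
S = 22/133 (S = -88*(-1/532) = 22/133 ≈ 0.16541)
R = 449 (R = 367 + 82 = 449)
k(A, P) = -924 + 22*A/133 (k(A, P) = 22*A/133 - 924 = -924 + 22*A/133)
-k(R, d(-4)) = -(-924 + (22/133)*449) = -(-924 + 9878/133) = -1*(-113014/133) = 113014/133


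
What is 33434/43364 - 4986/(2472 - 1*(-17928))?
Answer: 19410029/36859400 ≈ 0.52660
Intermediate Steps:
33434/43364 - 4986/(2472 - 1*(-17928)) = 33434*(1/43364) - 4986/(2472 + 17928) = 16717/21682 - 4986/20400 = 16717/21682 - 4986*1/20400 = 16717/21682 - 831/3400 = 19410029/36859400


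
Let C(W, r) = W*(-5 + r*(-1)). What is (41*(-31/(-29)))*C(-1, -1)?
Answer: 5084/29 ≈ 175.31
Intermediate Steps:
C(W, r) = W*(-5 - r)
(41*(-31/(-29)))*C(-1, -1) = (41*(-31/(-29)))*(-1*(-1)*(5 - 1)) = (41*(-31*(-1/29)))*(-1*(-1)*4) = (41*(31/29))*4 = (1271/29)*4 = 5084/29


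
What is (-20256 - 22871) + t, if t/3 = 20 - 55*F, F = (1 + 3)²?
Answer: -45707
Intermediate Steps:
F = 16 (F = 4² = 16)
t = -2580 (t = 3*(20 - 55*16) = 3*(20 - 880) = 3*(-860) = -2580)
(-20256 - 22871) + t = (-20256 - 22871) - 2580 = -43127 - 2580 = -45707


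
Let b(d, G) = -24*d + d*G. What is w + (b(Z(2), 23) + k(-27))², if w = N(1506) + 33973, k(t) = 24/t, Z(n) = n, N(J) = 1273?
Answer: 2855602/81 ≈ 35254.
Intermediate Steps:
b(d, G) = -24*d + G*d
w = 35246 (w = 1273 + 33973 = 35246)
w + (b(Z(2), 23) + k(-27))² = 35246 + (2*(-24 + 23) + 24/(-27))² = 35246 + (2*(-1) + 24*(-1/27))² = 35246 + (-2 - 8/9)² = 35246 + (-26/9)² = 35246 + 676/81 = 2855602/81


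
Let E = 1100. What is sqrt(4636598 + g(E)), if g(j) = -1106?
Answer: 2*sqrt(1158873) ≈ 2153.0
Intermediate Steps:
sqrt(4636598 + g(E)) = sqrt(4636598 - 1106) = sqrt(4635492) = 2*sqrt(1158873)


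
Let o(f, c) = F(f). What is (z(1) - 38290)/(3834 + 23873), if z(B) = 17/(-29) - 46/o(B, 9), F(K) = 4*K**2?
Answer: -2221521/1607006 ≈ -1.3824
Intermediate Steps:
o(f, c) = 4*f**2
z(B) = -17/29 - 23/(2*B**2) (z(B) = 17/(-29) - 46*1/(4*B**2) = 17*(-1/29) - 23/(2*B**2) = -17/29 - 23/(2*B**2))
(z(1) - 38290)/(3834 + 23873) = ((-17/29 - 23/2/1**2) - 38290)/(3834 + 23873) = ((-17/29 - 23/2*1) - 38290)/27707 = ((-17/29 - 23/2) - 38290)*(1/27707) = (-701/58 - 38290)*(1/27707) = -2221521/58*1/27707 = -2221521/1607006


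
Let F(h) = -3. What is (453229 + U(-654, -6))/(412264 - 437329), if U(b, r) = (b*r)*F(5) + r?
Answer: -441451/25065 ≈ -17.612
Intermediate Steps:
U(b, r) = r - 3*b*r (U(b, r) = (b*r)*(-3) + r = -3*b*r + r = r - 3*b*r)
(453229 + U(-654, -6))/(412264 - 437329) = (453229 - 6*(1 - 3*(-654)))/(412264 - 437329) = (453229 - 6*(1 + 1962))/(-25065) = (453229 - 6*1963)*(-1/25065) = (453229 - 11778)*(-1/25065) = 441451*(-1/25065) = -441451/25065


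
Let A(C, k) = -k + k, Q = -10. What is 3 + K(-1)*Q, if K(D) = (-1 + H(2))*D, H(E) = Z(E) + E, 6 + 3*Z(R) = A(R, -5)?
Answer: -7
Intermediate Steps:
A(C, k) = 0
Z(R) = -2 (Z(R) = -2 + (1/3)*0 = -2 + 0 = -2)
H(E) = -2 + E
K(D) = -D (K(D) = (-1 + (-2 + 2))*D = (-1 + 0)*D = -D)
3 + K(-1)*Q = 3 - 1*(-1)*(-10) = 3 + 1*(-10) = 3 - 10 = -7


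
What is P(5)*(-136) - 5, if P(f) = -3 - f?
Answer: 1083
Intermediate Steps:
P(5)*(-136) - 5 = (-3 - 1*5)*(-136) - 5 = (-3 - 5)*(-136) - 5 = -8*(-136) - 5 = 1088 - 5 = 1083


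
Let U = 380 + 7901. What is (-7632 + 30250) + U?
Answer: 30899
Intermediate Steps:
U = 8281
(-7632 + 30250) + U = (-7632 + 30250) + 8281 = 22618 + 8281 = 30899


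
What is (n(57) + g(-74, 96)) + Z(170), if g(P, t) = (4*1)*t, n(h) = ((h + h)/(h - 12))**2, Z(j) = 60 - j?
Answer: 63094/225 ≈ 280.42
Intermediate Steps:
n(h) = 4*h**2/(-12 + h)**2 (n(h) = ((2*h)/(-12 + h))**2 = (2*h/(-12 + h))**2 = 4*h**2/(-12 + h)**2)
g(P, t) = 4*t
(n(57) + g(-74, 96)) + Z(170) = (4*57**2/(-12 + 57)**2 + 4*96) + (60 - 1*170) = (4*3249/45**2 + 384) + (60 - 170) = (4*3249*(1/2025) + 384) - 110 = (1444/225 + 384) - 110 = 87844/225 - 110 = 63094/225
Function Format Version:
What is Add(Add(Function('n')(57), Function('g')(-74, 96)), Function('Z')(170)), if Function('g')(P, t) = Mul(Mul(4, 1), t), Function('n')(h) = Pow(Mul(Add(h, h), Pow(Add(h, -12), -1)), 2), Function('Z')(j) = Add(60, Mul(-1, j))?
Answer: Rational(63094, 225) ≈ 280.42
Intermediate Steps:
Function('n')(h) = Mul(4, Pow(h, 2), Pow(Add(-12, h), -2)) (Function('n')(h) = Pow(Mul(Mul(2, h), Pow(Add(-12, h), -1)), 2) = Pow(Mul(2, h, Pow(Add(-12, h), -1)), 2) = Mul(4, Pow(h, 2), Pow(Add(-12, h), -2)))
Function('g')(P, t) = Mul(4, t)
Add(Add(Function('n')(57), Function('g')(-74, 96)), Function('Z')(170)) = Add(Add(Mul(4, Pow(57, 2), Pow(Add(-12, 57), -2)), Mul(4, 96)), Add(60, Mul(-1, 170))) = Add(Add(Mul(4, 3249, Pow(45, -2)), 384), Add(60, -170)) = Add(Add(Mul(4, 3249, Rational(1, 2025)), 384), -110) = Add(Add(Rational(1444, 225), 384), -110) = Add(Rational(87844, 225), -110) = Rational(63094, 225)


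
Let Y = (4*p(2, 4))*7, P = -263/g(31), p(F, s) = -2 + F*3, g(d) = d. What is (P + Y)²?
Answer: 10297681/961 ≈ 10716.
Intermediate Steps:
p(F, s) = -2 + 3*F
P = -263/31 ≈ -8.4839
Y = 112 (Y = (4*(-2 + 3*2))*7 = (4*(-2 + 6))*7 = (4*4)*7 = 16*7 = 112)
(P + Y)² = (-263/31 + 112)² = (3209/31)² = 10297681/961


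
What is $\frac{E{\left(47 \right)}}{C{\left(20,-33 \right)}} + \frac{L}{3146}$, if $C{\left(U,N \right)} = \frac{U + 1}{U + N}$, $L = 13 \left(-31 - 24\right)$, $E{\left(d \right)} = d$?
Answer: $- \frac{13547}{462} \approx -29.323$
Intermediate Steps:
$L = -715$ ($L = 13 \left(-55\right) = -715$)
$C{\left(U,N \right)} = \frac{1 + U}{N + U}$
$\frac{E{\left(47 \right)}}{C{\left(20,-33 \right)}} + \frac{L}{3146} = \frac{47}{\frac{1}{-33 + 20} \left(1 + 20\right)} - \frac{715}{3146} = \frac{47}{\frac{1}{-13} \cdot 21} - \frac{5}{22} = \frac{47}{\left(- \frac{1}{13}\right) 21} - \frac{5}{22} = \frac{47}{- \frac{21}{13}} - \frac{5}{22} = 47 \left(- \frac{13}{21}\right) - \frac{5}{22} = - \frac{611}{21} - \frac{5}{22} = - \frac{13547}{462}$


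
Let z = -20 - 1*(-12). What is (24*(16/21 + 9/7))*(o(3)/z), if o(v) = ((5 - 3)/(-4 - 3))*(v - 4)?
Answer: -86/49 ≈ -1.7551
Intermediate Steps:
z = -8 (z = -20 + 12 = -8)
o(v) = 8/7 - 2*v/7 (o(v) = (2/(-7))*(-4 + v) = (2*(-⅐))*(-4 + v) = -2*(-4 + v)/7 = 8/7 - 2*v/7)
(24*(16/21 + 9/7))*(o(3)/z) = (24*(16/21 + 9/7))*((8/7 - 2/7*3)/(-8)) = (24*(16*(1/21) + 9*(⅐)))*((8/7 - 6/7)*(-⅛)) = (24*(16/21 + 9/7))*((2/7)*(-⅛)) = (24*(43/21))*(-1/28) = (344/7)*(-1/28) = -86/49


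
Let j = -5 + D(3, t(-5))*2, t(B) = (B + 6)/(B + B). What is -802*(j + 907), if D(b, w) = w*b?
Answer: -3614614/5 ≈ -7.2292e+5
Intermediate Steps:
t(B) = (6 + B)/(2*B) (t(B) = (6 + B)/((2*B)) = (6 + B)*(1/(2*B)) = (6 + B)/(2*B))
D(b, w) = b*w
j = -28/5 (j = -5 + (3*((½)*(6 - 5)/(-5)))*2 = -5 + (3*((½)*(-⅕)*1))*2 = -5 + (3*(-⅒))*2 = -5 - 3/10*2 = -5 - ⅗ = -28/5 ≈ -5.6000)
-802*(j + 907) = -802*(-28/5 + 907) = -802*4507/5 = -3614614/5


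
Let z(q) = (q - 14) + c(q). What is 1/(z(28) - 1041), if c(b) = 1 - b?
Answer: -1/1054 ≈ -0.00094877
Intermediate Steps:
z(q) = -13 (z(q) = (q - 14) + (1 - q) = (-14 + q) + (1 - q) = -13)
1/(z(28) - 1041) = 1/(-13 - 1041) = 1/(-1054) = -1/1054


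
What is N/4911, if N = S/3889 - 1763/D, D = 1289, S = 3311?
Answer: -2588428/24618455031 ≈ -0.00010514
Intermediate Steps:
N = -2588428/5012921 (N = 3311/3889 - 1763/1289 = -2588428/5012921 ≈ -0.51635)
N/4911 = -2588428/5012921/4911 = -2588428/5012921*1/4911 = -2588428/24618455031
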